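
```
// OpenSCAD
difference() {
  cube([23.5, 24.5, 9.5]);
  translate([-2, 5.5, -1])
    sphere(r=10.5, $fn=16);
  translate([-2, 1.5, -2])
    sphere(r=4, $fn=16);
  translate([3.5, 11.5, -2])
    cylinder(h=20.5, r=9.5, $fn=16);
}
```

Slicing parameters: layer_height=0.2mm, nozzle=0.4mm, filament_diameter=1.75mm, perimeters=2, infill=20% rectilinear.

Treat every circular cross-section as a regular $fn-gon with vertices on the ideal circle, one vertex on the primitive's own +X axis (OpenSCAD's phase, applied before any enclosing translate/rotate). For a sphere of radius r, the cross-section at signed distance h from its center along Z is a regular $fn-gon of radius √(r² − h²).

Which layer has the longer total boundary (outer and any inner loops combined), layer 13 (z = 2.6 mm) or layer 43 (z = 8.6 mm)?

Layer 13 (z = 2.6): the 23.5×24.5 cube contributes its full rectangle (perimeter 96.00 mm); the r=10.5 sphere at (-2, 5.5) contributes a regular 16-gon of circumradius √(10.5²−3.6²) = 9.864 (perimeter = 2·16·9.864·sin(180°/16) = 61.58 mm); the sphere at (-2, 1.5) is absent (|z−center|=4.600 > r=4); the cylinder at (3.5, 11.5): section is a regular 16-gon, circumradius r=9.5 (perimeter = 2·16·9.500·sin(180°/16) = 59.31 mm); After the difference (first − rest): starting from the 23.5×24.5 cube, the r=10.5 sphere at (-2, 5.5) partially overlaps it — only the 94.68 mm² overlap (of its 297.85 mm²) is removed, clipping the outline; the r=9.5 cylinder at (3.5, 11.5) partially overlaps it — only the 123.39 mm² overlap (of its 276.30 mm²) is removed, clipping the outline — boundary = 102.24 mm. So its perimeter = 102.24 mm. Layer 43 (z = 8.6): the cube (footprint 23.5×24.5) is included at this height (perimeter 96.00 mm); the r=10.5 sphere at (-2, 5.5) slices to a regular 16-gon of circumradius 4.253 (√(r²−h²) with h=9.6 from center) (perimeter = 2·16·4.253·sin(180°/16) = 26.55 mm); the sphere at (-2, 1.5) is absent (|z−center|=10.600 > r=4); the r=9.5 cylinder at (3.5, 11.5) gives a regular 16-gon of circumradius 9.5 (constant along its height) (perimeter = 2·16·9.500·sin(180°/16) = 59.31 mm); Taking the first minus the rest: starting from the 23.5×24.5 cube, the r=10.5 sphere at (-2, 5.5) partially overlaps it — only the 11.54 mm² overlap (of its 55.38 mm²) is removed, clipping the outline; the r=9.5 cylinder at (3.5, 11.5) partially overlaps it — only the 191.12 mm² overlap (of its 276.30 mm²) is removed, clipping the outline — boundary = 114.49 mm. So its perimeter = 114.49 mm. Layer 43 is larger (114.49 vs 102.24 mm).

layer 43 (z = 8.6 mm)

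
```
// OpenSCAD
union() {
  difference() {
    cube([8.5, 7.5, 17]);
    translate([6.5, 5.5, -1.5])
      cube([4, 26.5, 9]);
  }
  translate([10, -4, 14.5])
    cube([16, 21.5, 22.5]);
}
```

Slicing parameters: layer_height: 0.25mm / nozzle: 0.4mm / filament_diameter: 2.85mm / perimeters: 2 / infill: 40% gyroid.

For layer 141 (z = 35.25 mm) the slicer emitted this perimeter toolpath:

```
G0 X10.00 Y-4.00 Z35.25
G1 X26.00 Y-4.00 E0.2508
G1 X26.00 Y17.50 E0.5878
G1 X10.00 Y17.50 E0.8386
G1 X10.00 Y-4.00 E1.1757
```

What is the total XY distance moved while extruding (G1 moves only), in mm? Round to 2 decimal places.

Sum the Euclidean lengths of each G1 segment: total = 75.00 mm.

75.00 mm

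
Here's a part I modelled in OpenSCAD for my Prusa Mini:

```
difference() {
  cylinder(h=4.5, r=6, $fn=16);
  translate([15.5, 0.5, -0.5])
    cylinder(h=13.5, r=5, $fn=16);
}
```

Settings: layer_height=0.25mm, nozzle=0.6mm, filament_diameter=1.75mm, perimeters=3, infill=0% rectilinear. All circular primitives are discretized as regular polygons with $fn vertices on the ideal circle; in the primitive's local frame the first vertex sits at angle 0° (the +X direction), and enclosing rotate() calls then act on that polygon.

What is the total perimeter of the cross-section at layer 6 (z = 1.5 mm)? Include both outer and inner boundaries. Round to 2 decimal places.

37.46 mm

At z = 1.5 mm: the r=6 cylinder contributes a regular 16-gon of circumradius 6 (perimeter = 2·16·6.000·sin(180°/16) = 37.46 mm); the r=5 cylinder at (15.5, 0.5) gives a regular 16-gon of circumradius 5 (constant along its height) (perimeter = 2·16·5.000·sin(180°/16) = 31.21 mm); Subtracting the remaining from the first: starting from the r=6 cylinder, the r=5 cylinder at (15.5, 0.5) misses the remaining region (no effect) — boundary = 37.46 mm. Overall, the cross-section is a single solid region. Total boundary length (outer) = 37.46 mm.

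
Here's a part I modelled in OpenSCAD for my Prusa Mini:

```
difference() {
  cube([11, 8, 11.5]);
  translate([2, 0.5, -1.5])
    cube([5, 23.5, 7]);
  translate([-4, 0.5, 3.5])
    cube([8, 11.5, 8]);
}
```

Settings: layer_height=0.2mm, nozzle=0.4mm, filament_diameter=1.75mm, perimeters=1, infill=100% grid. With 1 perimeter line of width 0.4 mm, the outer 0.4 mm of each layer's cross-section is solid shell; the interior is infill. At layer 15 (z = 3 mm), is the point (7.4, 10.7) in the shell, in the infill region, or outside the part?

At z = 3 mm: the cube is present — its section is the full 11×8 rectangle; the cube at (2, 0.5) (footprint 5×23.5) is included at this height; the cube at (-4, 0.5) is not intersected at this z (z outside [3.5, 11.5]); Subtracting the remaining from the first: starting from the 11×8 cube, the 5×23.5 cube at (2, 0.5) partially overlaps it — only the 37.50 mm² overlap (of its 117.50 mm²) is removed, clipping the outline — 1 connected region. Overall, the cross-section is a single solid region. The nearest boundary edge runs (7.00, 8.00)→(11.00, 8.00); distance from the point to it = 2.70 mm. The point is not inside any of the regions above, so it lies outside the cross-section (2.70 mm from the nearest boundary).

outside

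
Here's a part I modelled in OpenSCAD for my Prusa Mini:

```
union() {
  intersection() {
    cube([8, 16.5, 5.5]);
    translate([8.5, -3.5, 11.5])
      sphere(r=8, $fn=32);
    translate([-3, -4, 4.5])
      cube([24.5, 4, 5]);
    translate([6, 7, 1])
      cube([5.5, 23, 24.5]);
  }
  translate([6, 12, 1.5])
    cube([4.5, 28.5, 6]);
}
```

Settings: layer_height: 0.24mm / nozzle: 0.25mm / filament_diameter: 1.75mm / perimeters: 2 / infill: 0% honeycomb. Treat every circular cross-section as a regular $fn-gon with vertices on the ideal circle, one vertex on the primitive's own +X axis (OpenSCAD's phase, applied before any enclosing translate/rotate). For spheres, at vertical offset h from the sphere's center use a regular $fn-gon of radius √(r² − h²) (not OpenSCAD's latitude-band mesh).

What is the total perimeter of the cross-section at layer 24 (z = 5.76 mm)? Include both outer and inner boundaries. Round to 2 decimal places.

At z = 5.76 mm: the cube is absent (z outside [0, 5.5]); the sphere at (8.5, -3.5): section is a regular 32-gon, circumradius = √(r²−h²) = √(8²−5.74²) = 5.572 (perimeter = 2·32·5.572·sin(180°/32) = 34.96 mm); the 24.5×4 cube at (-3, -4) contributes its full rectangle (perimeter 57.00 mm); the cube at (6, 7) (footprint 5.5×23) is included at this height (perimeter 57.00 mm); Keeping only the common overlap: at least one operand is absent at this height, so nothing remains; the 4.5×28.5 cube at (6, 12) contributes its full rectangle (perimeter 66.00 mm); Merging all regions: only the 4.5×28.5 cube at (6, 12) is present, so the union is just that shape — boundary = 66.00 mm. Overall, the cross-section is a single solid region. Total boundary length (outer) = 66.00 mm.

66.00 mm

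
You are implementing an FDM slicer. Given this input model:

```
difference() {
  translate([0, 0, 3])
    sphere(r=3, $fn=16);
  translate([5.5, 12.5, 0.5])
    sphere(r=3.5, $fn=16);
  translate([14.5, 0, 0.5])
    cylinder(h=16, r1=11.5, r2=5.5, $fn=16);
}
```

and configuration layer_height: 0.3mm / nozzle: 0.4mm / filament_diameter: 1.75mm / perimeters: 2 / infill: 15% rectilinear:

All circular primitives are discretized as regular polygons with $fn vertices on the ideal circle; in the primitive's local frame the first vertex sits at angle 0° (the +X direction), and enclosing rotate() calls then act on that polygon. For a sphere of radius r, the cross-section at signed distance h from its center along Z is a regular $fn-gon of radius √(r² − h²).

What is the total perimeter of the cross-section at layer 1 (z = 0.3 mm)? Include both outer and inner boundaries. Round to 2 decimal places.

At z = 0.3 mm: the r=3 sphere slices to a regular 16-gon of circumradius 1.308 (√(r²−h²) with h=2.7 from center) (perimeter = 2·16·1.308·sin(180°/16) = 8.16 mm); the r=3.5 sphere at (5.5, 12.5) slices to a regular 16-gon of circumradius 3.494 (√(r²−h²) with h=0.2 from center) (perimeter = 2·16·3.494·sin(180°/16) = 21.81 mm); the cone at (14.5, 0) does not reach this height (z outside [0.5, 16.5]); Subtracting the remaining from the first: starting from the r=3 sphere, the r=3.5 sphere at (5.5, 12.5) misses the remaining region (no effect) — boundary = 8.16 mm. Overall, the cross-section is a single solid region. Total boundary length (outer) = 8.16 mm.

8.16 mm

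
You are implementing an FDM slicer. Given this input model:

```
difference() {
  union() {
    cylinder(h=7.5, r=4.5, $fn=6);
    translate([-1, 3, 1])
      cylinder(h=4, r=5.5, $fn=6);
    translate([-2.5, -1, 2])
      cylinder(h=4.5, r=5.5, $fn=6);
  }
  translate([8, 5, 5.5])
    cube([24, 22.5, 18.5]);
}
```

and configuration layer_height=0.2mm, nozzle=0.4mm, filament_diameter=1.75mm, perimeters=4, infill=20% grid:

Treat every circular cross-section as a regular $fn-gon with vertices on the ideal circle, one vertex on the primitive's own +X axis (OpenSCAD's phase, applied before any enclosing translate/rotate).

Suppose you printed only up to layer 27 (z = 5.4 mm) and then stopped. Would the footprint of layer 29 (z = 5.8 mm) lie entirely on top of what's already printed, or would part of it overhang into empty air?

entirely on top

Compare the two slices. At z = 5.4: the r=4.5 cylinder gives a regular 6-gon of circumradius 4.5 (constant along its height) (area = (6/2)·4.500²·sin(360°/6) = 52.61 mm²); the cylinder at (-1, 3) is absent (z outside [1, 5]); the r=5.5 cylinder at (-2.5, -1) contributes a regular 6-gon of circumradius 5.5 (area = (6/2)·5.500²·sin(360°/6) = 78.59 mm²); Merging all regions: the regions partially overlap — summed areas 131.20 mm² minus the doubly-counted overlap 40.01 mm² gives 91.20 mm² — area = 91.20 mm²; the cube at (8, 5) does not reach this height (z outside [5.5, 24]); Subtracting the remaining from the first: none of the subtracted shapes is present at this height, so the result so far is unchanged — area = 91.20 mm². At z = 5.8: the r=4.5 cylinder contributes a regular 6-gon of circumradius 4.5 (area = (6/2)·4.500²·sin(360°/6) = 52.61 mm²); the cylinder at (-1, 3) does not reach this height (z outside [1, 5]); the cylinder at (-2.5, -1): section is a regular 6-gon, circumradius r=5.5 (area = (6/2)·5.500²·sin(360°/6) = 78.59 mm²); Combining (union): the regions partially overlap — summed areas 131.20 mm² minus the doubly-counted overlap 40.01 mm² gives 91.20 mm² — area = 91.20 mm²; the 24×22.5 cube at (8, 5) contributes its full rectangle (area 540.00 mm²); Subtracting the remaining from the first: starting from the result so far (91.20 mm²), the 24×22.5 cube at (8, 5) misses the remaining region (no effect) — area = 91.20 mm². Checking containment: the cross-section at z = 5.8 is a subset of the cross-section at z = 5.4.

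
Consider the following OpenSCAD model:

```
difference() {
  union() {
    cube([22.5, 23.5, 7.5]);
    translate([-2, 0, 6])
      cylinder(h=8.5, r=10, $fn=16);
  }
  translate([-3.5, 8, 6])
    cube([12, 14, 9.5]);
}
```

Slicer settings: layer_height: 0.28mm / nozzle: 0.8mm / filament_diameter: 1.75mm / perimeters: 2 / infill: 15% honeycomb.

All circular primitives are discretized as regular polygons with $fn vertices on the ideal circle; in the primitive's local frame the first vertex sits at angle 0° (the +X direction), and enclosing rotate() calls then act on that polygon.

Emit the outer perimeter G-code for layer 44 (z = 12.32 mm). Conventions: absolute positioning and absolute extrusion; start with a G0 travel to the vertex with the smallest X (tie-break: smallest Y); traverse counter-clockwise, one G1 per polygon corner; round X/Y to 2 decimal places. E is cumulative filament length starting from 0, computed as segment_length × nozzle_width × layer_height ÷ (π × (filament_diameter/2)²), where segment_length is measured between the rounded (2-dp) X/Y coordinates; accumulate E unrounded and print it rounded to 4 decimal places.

At z = 12.32 mm: the cube is not intersected at this z (z outside [0, 7.5]); the r=10 cylinder at (-2, 0) gives a regular 16-gon of circumradius 10 (constant along its height); Taking the union: only the r=10 cylinder at (-2, 0) is present, so the union is just that shape — 1 connected region; the cube at (-3.5, 8) is present — its section is the full 12×14 rectangle; After the difference (first − rest): starting from that combined region, the 12×14 cube at (-3.5, 8) partially overlaps it — only the 10.12 mm² overlap (of its 168.00 mm²) is removed, clipping the outline — 1 connected region. The outline is a single polygon with 17 vertices. Extrusion per mm of travel: 0.8 × 0.28 / (π × 0.875²) = 0.093128. Accumulating E over each segment gives final E = 5.9278.

G0 X-12.00 Y0.00 Z12.32
G1 X-11.24 Y-3.83 E0.3636
G1 X-9.07 Y-7.07 E0.7268
G1 X-5.83 Y-9.24 E1.0900
G1 X-2.00 Y-10.00 E1.4536
G1 X1.83 Y-9.24 E1.8172
G1 X5.07 Y-7.07 E2.1804
G1 X7.24 Y-3.83 E2.5435
G1 X8.00 Y0.00 E2.9072
G1 X7.24 Y3.83 E3.2708
G1 X5.07 Y7.07 E3.6340
G1 X3.68 Y8.00 E3.7897
G1 X-3.50 Y8.00 E4.4584
G1 X-3.50 Y9.70 E4.6167
G1 X-5.83 Y9.24 E4.8379
G1 X-9.07 Y7.07 E5.2010
G1 X-11.24 Y3.83 E5.5642
G1 X-12.00 Y0.00 E5.9278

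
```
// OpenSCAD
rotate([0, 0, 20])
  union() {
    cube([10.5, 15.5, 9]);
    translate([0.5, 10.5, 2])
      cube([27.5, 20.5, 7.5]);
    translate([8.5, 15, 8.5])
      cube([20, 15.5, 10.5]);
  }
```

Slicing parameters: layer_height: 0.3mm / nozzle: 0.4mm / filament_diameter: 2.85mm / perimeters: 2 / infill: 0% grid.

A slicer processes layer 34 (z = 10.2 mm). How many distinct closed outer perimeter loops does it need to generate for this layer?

1

At z = 10.2 mm: the cube is not intersected at this z (z outside [0, 9]); the cube at (0.5, 10.5) is not intersected at this z (z outside [2, 9.5]); the cube at (8.5, 15) is present — its section is the full 20×15.5 rectangle; Merging all regions: only the 20×15.5 cube at (8.5, 15) is present, so the union is just that shape — 1 connected region; (whole slice rotated 20° about Z — lengths, areas and connectivity unchanged). The result has 1 disconnected region.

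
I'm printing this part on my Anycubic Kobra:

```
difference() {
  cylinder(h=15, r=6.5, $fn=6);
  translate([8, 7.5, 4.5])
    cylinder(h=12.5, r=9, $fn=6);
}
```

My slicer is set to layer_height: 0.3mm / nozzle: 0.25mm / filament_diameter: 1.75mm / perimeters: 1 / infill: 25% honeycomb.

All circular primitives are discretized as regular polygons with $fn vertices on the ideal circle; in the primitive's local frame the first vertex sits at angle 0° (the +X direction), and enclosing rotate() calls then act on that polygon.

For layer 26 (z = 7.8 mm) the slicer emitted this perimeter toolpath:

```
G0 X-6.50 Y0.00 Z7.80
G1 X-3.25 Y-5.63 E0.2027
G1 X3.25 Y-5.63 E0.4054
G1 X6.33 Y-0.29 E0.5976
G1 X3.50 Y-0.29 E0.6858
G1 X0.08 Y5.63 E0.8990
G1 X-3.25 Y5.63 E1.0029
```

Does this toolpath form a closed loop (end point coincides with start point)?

Start point (G0): (-6.50, 0.00). End point (last G1): the path does not return to the start — open.

no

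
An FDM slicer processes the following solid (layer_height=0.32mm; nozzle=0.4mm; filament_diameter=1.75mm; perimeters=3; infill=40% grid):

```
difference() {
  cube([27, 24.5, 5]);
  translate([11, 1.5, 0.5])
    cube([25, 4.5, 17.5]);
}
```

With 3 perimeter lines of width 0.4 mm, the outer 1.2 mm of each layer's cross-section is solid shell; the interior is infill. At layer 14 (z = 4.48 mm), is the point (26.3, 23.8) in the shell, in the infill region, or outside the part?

At z = 4.48 mm: the cube (footprint 27×24.5) is included at this height; the 25×4.5 cube at (11, 1.5) contributes its full rectangle; After the difference (first − rest): starting from the 27×24.5 cube, the 25×4.5 cube at (11, 1.5) partially overlaps it — only the 72.00 mm² overlap (of its 112.50 mm²) is removed, clipping the outline — 1 connected region. Overall, the cross-section is a single solid region. The nearest boundary edge runs (0.00, 24.50)→(27.00, 24.50); distance from the point to it = 0.70 mm. The point is inside the cross-section, 0.70 mm from the nearest boundary — within the 1.2 mm shell band (3 × 0.4).

shell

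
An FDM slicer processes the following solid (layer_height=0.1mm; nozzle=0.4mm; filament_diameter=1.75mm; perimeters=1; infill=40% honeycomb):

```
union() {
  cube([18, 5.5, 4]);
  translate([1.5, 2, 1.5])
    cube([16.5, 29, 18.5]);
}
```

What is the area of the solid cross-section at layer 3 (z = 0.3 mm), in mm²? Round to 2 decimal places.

At z = 0.3 mm: the cube (footprint 18×5.5) is included at this height (area 99.00 mm²); the cube at (1.5, 2) is not intersected at this z (z outside [1.5, 20]); Combining (union): only the 18×5.5 cube is present, so the union is just that shape — area = 99.00 mm². Overall, the cross-section is a single solid region. Net area = 99.00 mm².

99.00 mm²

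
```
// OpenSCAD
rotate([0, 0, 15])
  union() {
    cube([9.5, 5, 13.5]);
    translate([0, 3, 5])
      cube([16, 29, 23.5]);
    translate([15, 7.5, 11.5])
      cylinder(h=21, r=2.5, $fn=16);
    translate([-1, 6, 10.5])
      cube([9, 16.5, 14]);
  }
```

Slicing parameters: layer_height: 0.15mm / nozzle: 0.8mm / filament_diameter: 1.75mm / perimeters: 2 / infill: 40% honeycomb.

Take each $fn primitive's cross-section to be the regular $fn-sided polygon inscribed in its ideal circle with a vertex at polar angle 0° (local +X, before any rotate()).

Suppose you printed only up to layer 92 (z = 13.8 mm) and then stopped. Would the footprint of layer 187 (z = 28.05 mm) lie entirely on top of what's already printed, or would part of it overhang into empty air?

entirely on top

Compare the two slices. At z = 13.8: the cube does not reach this height (z outside [0, 13.5]); the cube at (0, 3) (footprint 16×29) is included at this height (area 464.00 mm²); the cylinder at (15, 7.5): section is a regular 16-gon, circumradius r=2.5 (area = (16/2)·2.500²·sin(360°/16) = 19.13 mm²); the cube at (-1, 6) is present — its section is the full 9×16.5 rectangle (area 148.50 mm²); Merging all regions: the regions partially overlap — summed areas 631.63 mm² minus the doubly-counted overlap 146.37 mm² gives 485.27 mm² — area = 485.27 mm²; (whole slice rotated 15° about Z — lengths, areas and connectivity unchanged). At z = 28.05: the cube does not reach this height (z outside [0, 13.5]); the 16×29 cube at (0, 3) contributes its full rectangle (area 464.00 mm²); the r=2.5 cylinder at (15, 7.5) gives a regular 16-gon of circumradius 2.5 (constant along its height) (area = (16/2)·2.500²·sin(360°/16) = 19.13 mm²); the cube at (-1, 6) is absent (z outside [10.5, 24.5]); Merging all regions: the regions partially overlap — summed areas 483.13 mm² minus the doubly-counted overlap 14.37 mm² gives 468.77 mm² — area = 468.77 mm²; (whole slice rotated 15° about Z — lengths, areas and connectivity unchanged). Checking containment: the cross-section at z = 28.05 is a subset of the cross-section at z = 13.8.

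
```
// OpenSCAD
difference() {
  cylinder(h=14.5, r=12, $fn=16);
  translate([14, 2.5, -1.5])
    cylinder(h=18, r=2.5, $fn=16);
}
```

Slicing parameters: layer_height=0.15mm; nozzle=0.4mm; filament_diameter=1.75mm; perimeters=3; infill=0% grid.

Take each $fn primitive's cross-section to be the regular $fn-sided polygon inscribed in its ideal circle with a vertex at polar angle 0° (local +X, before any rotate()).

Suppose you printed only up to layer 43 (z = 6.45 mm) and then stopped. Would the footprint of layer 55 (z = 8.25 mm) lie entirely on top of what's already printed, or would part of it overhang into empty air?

Compare the two slices. At z = 6.45: the cylinder: section is a regular 16-gon, circumradius r=12 (area = (16/2)·12.000²·sin(360°/16) = 440.85 mm²); the r=2.5 cylinder at (14, 2.5) gives a regular 16-gon of circumradius 2.5 (constant along its height) (area = (16/2)·2.500²·sin(360°/16) = 19.13 mm²); After the difference (first − rest): starting from the r=12 cylinder (440.85 mm²), the r=2.5 cylinder at (14, 2.5) partially overlaps it — only the 0.00 mm² overlap (of its 19.13 mm²) is removed, clipping the outline — area = 440.85 mm². At z = 8.25: the r=12 cylinder gives a regular 16-gon of circumradius 12 (constant along its height) (area = (16/2)·12.000²·sin(360°/16) = 440.85 mm²); the cylinder at (14, 2.5): section is a regular 16-gon, circumradius r=2.5 (area = (16/2)·2.500²·sin(360°/16) = 19.13 mm²); Taking the first minus the rest: starting from the r=12 cylinder (440.85 mm²), the r=2.5 cylinder at (14, 2.5) partially overlaps it — only the 0.00 mm² overlap (of its 19.13 mm²) is removed, clipping the outline — area = 440.85 mm². Checking containment: the cross-section at z = 8.25 is a subset of the cross-section at z = 6.45.

entirely on top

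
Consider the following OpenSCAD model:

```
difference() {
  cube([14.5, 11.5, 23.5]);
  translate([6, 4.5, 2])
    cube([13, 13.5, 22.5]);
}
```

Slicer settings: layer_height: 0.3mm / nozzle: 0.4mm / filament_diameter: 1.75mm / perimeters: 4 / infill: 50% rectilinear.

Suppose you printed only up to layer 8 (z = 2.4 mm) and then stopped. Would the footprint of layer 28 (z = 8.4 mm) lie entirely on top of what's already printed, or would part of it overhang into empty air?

entirely on top

Compare the two slices. At z = 2.4: the 14.5×11.5 cube contributes its full rectangle (area 166.75 mm²); the cube at (6, 4.5) is present — its section is the full 13×13.5 rectangle (area 175.50 mm²); After the difference (first − rest): starting from the 14.5×11.5 cube (166.75 mm²), the 13×13.5 cube at (6, 4.5) partially overlaps it — only the 59.50 mm² overlap (of its 175.50 mm²) is removed, clipping the outline — area = 107.25 mm². At z = 8.4: the cube (footprint 14.5×11.5) is included at this height (area 166.75 mm²); the cube at (6, 4.5) is present — its section is the full 13×13.5 rectangle (area 175.50 mm²); After the difference (first − rest): starting from the 14.5×11.5 cube (166.75 mm²), the 13×13.5 cube at (6, 4.5) partially overlaps it — only the 59.50 mm² overlap (of its 175.50 mm²) is removed, clipping the outline — area = 107.25 mm². Checking containment: the cross-section at z = 8.4 is a subset of the cross-section at z = 2.4.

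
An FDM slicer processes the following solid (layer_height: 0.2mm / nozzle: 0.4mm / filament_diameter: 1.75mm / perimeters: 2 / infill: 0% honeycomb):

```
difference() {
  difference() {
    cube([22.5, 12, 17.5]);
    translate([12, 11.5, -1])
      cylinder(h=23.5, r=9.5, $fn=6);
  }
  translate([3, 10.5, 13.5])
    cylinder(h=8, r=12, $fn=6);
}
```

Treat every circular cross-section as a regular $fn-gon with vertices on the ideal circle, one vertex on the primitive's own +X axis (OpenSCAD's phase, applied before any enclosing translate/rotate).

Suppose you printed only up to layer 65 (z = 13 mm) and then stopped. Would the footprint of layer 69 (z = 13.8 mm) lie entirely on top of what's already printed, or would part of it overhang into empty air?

entirely on top

Compare the two slices. At z = 13: the 22.5×12 cube contributes its full rectangle (area 270.00 mm²); the r=9.5 cylinder at (12, 11.5) contributes a regular 6-gon of circumradius 9.5 (area = (6/2)·9.500²·sin(360°/6) = 234.48 mm²); Taking the first minus the rest: starting from the 22.5×12 cube (270.00 mm²), the r=9.5 cylinder at (12, 11.5) partially overlaps it — only the 126.59 mm² overlap (of its 234.48 mm²) is removed, clipping the outline — area = 143.41 mm²; the cylinder at (3, 10.5) is absent (z outside [13.5, 21.5]); After the difference (first − rest): none of the subtracted shapes is present at this height, so that combined region is unchanged — area = 143.41 mm². At z = 13.8: the cube is present — its section is the full 22.5×12 rectangle (area 270.00 mm²); the r=9.5 cylinder at (12, 11.5) contributes a regular 6-gon of circumradius 9.5 (area = (6/2)·9.500²·sin(360°/6) = 234.48 mm²); Taking the first minus the rest: starting from the 22.5×12 cube (270.00 mm²), the r=9.5 cylinder at (12, 11.5) partially overlaps it — only the 126.59 mm² overlap (of its 234.48 mm²) is removed, clipping the outline — area = 143.41 mm²; the r=12 cylinder at (3, 10.5) gives a regular 6-gon of circumradius 12 (constant along its height) (area = (6/2)·12.000²·sin(360°/6) = 374.12 mm²); Taking the first minus the rest: starting from that combined region (143.41 mm²), the r=12 cylinder at (3, 10.5) partially overlaps it — only the 72.81 mm² overlap (of its 374.12 mm²) is removed, clipping the outline — area = 70.60 mm². Checking containment: the cross-section at z = 13.8 is a subset of the cross-section at z = 13.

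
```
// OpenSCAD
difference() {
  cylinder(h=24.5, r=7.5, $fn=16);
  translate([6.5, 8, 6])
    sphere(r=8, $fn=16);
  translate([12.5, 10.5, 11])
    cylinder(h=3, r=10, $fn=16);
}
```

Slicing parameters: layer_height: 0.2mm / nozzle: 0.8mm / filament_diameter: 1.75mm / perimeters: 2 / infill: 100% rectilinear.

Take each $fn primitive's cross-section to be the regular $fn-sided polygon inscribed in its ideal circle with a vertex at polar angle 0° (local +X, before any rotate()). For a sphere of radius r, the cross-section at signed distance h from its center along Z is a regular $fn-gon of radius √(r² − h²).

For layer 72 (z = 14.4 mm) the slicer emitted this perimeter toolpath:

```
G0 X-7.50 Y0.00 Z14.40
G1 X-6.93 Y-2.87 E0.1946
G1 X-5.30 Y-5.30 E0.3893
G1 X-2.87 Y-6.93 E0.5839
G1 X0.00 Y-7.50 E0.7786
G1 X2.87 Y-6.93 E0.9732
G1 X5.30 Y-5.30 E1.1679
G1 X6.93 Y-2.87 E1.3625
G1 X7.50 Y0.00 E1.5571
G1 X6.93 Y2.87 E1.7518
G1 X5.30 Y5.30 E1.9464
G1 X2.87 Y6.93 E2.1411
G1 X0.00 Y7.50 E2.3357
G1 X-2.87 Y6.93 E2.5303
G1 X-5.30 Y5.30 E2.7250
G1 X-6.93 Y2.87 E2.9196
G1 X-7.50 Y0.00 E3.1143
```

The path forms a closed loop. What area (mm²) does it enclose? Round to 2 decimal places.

Apply the shoelace formula to the sequence of (X, Y) vertices; enclosed area = 172.17 mm².

172.17 mm²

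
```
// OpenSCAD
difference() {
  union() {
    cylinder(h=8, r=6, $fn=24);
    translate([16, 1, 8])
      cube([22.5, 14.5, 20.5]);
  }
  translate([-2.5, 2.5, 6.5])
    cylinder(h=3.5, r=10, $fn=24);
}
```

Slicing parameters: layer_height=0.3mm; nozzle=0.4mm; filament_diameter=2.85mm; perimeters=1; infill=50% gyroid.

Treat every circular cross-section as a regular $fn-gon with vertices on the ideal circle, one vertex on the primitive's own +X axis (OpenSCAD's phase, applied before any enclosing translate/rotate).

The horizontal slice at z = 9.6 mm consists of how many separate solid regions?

At z = 9.6 mm: the cylinder does not reach this height (z outside [0, 8]); the 22.5×14.5 cube at (16, 1) contributes its full rectangle; Taking the union: only the 22.5×14.5 cube at (16, 1) is present, so the union is just that shape — 1 connected region; the r=10 cylinder at (-2.5, 2.5) contributes a regular 24-gon of circumradius 10; Subtracting the remaining from the first: starting from the result so far, the r=10 cylinder at (-2.5, 2.5) misses the remaining region (no effect) — 1 connected region. The result has 1 disconnected region.

1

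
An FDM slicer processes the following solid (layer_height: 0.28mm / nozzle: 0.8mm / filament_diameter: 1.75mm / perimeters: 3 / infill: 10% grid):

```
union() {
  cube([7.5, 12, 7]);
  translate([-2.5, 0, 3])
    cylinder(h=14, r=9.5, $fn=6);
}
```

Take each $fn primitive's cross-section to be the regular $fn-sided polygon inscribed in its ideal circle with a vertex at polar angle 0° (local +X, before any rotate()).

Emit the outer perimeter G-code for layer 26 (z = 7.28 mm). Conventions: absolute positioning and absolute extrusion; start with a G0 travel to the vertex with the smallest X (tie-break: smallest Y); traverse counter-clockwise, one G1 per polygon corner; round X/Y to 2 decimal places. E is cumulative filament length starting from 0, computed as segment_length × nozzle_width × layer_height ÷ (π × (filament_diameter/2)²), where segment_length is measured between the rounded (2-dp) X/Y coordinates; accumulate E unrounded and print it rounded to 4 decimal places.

G0 X-12.00 Y0.00 Z7.28
G1 X-7.25 Y-8.23 E0.8849
G1 X2.25 Y-8.23 E1.7697
G1 X7.00 Y0.00 E2.6546
G1 X2.25 Y8.23 E3.5395
G1 X-7.25 Y8.23 E4.4243
G1 X-12.00 Y0.00 E5.3092

At z = 7.28 mm: the cube is absent (z outside [0, 7]); the cylinder at (-2.5, 0): section is a regular 6-gon, circumradius r=9.5; Combining (union): only the r=9.5 cylinder at (-2.5, 0) is present, so the union is just that shape — 1 connected region. The outline is a single polygon with 6 vertices. Extrusion per mm of travel: 0.8 × 0.28 / (π × 0.875²) = 0.093128. Accumulating E over each segment gives final E = 5.3092.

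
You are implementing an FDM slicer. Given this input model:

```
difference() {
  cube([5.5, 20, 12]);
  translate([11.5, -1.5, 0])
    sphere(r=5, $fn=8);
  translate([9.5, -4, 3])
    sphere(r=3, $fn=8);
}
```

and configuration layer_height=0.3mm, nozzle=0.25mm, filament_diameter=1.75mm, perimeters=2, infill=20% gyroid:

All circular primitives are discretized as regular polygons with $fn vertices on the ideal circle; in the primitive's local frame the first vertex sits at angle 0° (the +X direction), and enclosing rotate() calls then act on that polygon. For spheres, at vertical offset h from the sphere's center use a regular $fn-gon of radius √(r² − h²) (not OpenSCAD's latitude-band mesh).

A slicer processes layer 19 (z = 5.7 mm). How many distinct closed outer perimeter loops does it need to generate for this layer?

1

At z = 5.7 mm: the cube is present — its section is the full 5.5×20 rectangle; the sphere at (11.5, -1.5) does not reach this height (|z−center|=5.700 > r=5); the r=3 sphere at (9.5, -4) slices to a regular 8-gon of circumradius 1.308 (√(r²−h²) with h=2.7 from center); After the difference (first − rest): starting from the 5.5×20 cube, the r=3 sphere at (9.5, -4) misses the remaining region (no effect) — 1 connected region. The result has 1 disconnected region.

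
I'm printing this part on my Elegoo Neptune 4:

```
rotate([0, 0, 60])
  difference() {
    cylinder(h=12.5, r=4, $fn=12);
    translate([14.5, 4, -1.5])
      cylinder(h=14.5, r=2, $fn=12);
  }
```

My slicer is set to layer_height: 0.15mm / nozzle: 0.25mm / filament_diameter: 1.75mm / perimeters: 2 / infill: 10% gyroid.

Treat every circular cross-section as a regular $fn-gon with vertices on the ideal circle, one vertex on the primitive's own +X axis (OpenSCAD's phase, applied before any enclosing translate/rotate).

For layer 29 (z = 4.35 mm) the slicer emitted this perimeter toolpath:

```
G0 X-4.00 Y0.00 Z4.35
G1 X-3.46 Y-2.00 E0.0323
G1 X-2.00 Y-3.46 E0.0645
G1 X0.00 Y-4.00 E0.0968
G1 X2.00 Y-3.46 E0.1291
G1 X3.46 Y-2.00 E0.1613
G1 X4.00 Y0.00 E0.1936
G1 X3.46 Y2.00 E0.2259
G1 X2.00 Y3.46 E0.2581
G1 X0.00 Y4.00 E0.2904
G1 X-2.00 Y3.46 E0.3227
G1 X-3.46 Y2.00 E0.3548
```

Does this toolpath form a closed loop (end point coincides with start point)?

no

Start point (G0): (-4.00, 0.00). End point (last G1): the path does not return to the start — open.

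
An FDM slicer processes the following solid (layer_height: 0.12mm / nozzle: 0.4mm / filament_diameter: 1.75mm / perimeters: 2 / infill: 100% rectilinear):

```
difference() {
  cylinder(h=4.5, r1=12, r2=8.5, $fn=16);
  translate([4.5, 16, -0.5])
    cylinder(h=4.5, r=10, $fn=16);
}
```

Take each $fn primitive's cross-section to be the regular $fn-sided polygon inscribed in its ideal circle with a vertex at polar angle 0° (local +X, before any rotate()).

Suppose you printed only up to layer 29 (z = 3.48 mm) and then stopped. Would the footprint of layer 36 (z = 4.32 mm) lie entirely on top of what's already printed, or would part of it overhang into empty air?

Compare the two slices. At z = 3.48: the cone contributes a regular 16-gon of circumradius 9.293 (interpolated between r1=12 and r2=8.5 at t=0.773) (area = (16/2)·9.293²·sin(360°/16) = 264.41 mm²); the r=10 cylinder at (4.5, 16) contributes a regular 16-gon of circumradius 10 (area = (16/2)·10.000²·sin(360°/16) = 306.15 mm²); Taking the first minus the rest: starting from the cone (264.41 mm²), the r=10 cylinder at (4.5, 16) partially overlaps it — only the 15.17 mm² overlap (of its 306.15 mm²) is removed, clipping the outline — area = 249.23 mm². At z = 4.32: the cone (r1=12→r2=8.5) has section circumradius 8.640 here — a regular 16-gon (area = (16/2)·8.640²·sin(360°/16) = 228.54 mm²); the cylinder at (4.5, 16) is absent (z outside [-0.5, 4]); After the difference (first − rest): none of the subtracted shapes is present at this height, so the cone is unchanged — area = 228.54 mm². Checking containment: at z = 4.32 the cross-section extends beyond the z = 3.48 cross-section by about 9.40 mm².

part overhangs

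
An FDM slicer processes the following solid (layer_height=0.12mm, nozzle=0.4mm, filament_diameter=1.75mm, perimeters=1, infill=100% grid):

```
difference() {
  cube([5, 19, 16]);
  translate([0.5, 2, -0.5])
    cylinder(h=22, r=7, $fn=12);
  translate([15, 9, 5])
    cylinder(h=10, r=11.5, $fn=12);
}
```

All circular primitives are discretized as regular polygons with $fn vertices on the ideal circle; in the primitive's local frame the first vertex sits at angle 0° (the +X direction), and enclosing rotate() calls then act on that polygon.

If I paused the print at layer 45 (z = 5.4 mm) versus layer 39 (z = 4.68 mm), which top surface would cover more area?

Layer 45 (z = 5.4): the 5×19 cube contributes its full rectangle (area 95.00 mm²); the r=7 cylinder at (0.5, 2) gives a regular 12-gon of circumradius 7 (constant along its height) (area = (12/2)·7.000²·sin(360°/12) = 147.00 mm²); the cylinder at (15, 9): section is a regular 12-gon, circumradius r=11.5 (area = (12/2)·11.500²·sin(360°/12) = 396.75 mm²); Subtracting the remaining from the first: starting from the 5×19 cube (95.00 mm²), the r=7 cylinder at (0.5, 2) partially overlaps it — only the 41.89 mm² overlap (of its 147.00 mm²) is removed, clipping the outline; the r=11.5 cylinder at (15, 9) partially overlaps it — only the 5.98 mm² overlap (of its 396.75 mm²) is removed, clipping the outline — area = 47.13 mm². So its area = 47.13 mm². Layer 39 (z = 4.68): the cube (footprint 5×19) is included at this height (area 95.00 mm²); the cylinder at (0.5, 2): section is a regular 12-gon, circumradius r=7 (area = (12/2)·7.000²·sin(360°/12) = 147.00 mm²); the cylinder at (15, 9) is not intersected at this z (z outside [5, 15]); Taking the first minus the rest: starting from the 5×19 cube (95.00 mm²), the r=7 cylinder at (0.5, 2) partially overlaps it — only the 41.89 mm² overlap (of its 147.00 mm²) is removed, clipping the outline — area = 53.11 mm². So its area = 53.11 mm². Layer 39 is larger (53.11 vs 47.13 mm²).

layer 39 (z = 4.68 mm)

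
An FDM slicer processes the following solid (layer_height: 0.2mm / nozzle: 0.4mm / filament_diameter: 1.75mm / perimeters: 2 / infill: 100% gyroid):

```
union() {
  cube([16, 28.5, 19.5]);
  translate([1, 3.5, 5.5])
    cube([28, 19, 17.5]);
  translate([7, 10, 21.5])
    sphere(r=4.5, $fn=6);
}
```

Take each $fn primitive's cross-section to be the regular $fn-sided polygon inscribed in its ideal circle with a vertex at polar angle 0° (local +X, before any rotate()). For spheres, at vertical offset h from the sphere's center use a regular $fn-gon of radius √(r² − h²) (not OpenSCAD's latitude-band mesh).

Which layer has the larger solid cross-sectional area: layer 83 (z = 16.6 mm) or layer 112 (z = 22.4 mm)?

layer 83 (z = 16.6 mm)

Layer 83 (z = 16.6): the cube (footprint 16×28.5) is included at this height (area 456.00 mm²); the cube at (1, 3.5) is present — its section is the full 28×19 rectangle (area 532.00 mm²); the sphere at (7, 10) is not intersected at this z (|z−center|=4.900 > r=4.5); Merging all regions: the regions partially overlap — summed areas 988.00 mm² minus the doubly-counted overlap 285.00 mm² gives 703.00 mm² — area = 703.00 mm². So its area = 703.00 mm². Layer 112 (z = 22.4): the cube does not reach this height (z outside [0, 19.5]); the 28×19 cube at (1, 3.5) contributes its full rectangle (area 532.00 mm²); the r=4.5 sphere at (7, 10) slices to a regular 6-gon of circumradius 4.409 (√(r²−h²) with h=0.9 from center) (area = (6/2)·4.409²·sin(360°/6) = 50.51 mm²); Combining (union): the r=4.5 sphere at (7, 10) lies entirely inside the 28×19 cube at (1, 3.5), so the union is just the 28×19 cube at (1, 3.5) — area = 532.00 mm². So its area = 532.00 mm². Layer 83 is larger (703.00 vs 532.00 mm²).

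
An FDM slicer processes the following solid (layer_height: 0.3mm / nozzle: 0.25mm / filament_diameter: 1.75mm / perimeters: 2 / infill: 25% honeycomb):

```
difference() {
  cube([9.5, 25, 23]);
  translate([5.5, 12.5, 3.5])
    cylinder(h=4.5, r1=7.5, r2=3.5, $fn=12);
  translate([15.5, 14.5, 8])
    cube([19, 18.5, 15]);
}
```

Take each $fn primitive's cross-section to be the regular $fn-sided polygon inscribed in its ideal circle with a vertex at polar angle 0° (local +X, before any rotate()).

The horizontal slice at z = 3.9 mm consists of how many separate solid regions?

2

At z = 3.9 mm: the cube is present — its section is the full 9.5×25 rectangle; the cone at (5.5, 12.5) contributes a regular 12-gon of circumradius 7.144 (interpolated between r1=7.5 and r2=3.5 at t=0.089); the cube at (15.5, 14.5) is absent (z outside [8, 23]); Taking the first minus the rest: starting from the 9.5×25 cube, the cone at (5.5, 12.5) partially overlaps it — only the 120.50 mm² overlap (of its 153.13 mm²) is removed, clipping the outline — 2 connected regions. The result has 2 disconnected regions.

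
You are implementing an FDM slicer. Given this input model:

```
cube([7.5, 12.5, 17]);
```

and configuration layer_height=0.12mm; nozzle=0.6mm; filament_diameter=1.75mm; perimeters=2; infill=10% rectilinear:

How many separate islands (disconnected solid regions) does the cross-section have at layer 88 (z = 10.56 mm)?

At z = 10.56 mm: the cube is present — its section is the full 7.5×12.5 rectangle. Overall, the cross-section is a single solid region. Island count = 1.

1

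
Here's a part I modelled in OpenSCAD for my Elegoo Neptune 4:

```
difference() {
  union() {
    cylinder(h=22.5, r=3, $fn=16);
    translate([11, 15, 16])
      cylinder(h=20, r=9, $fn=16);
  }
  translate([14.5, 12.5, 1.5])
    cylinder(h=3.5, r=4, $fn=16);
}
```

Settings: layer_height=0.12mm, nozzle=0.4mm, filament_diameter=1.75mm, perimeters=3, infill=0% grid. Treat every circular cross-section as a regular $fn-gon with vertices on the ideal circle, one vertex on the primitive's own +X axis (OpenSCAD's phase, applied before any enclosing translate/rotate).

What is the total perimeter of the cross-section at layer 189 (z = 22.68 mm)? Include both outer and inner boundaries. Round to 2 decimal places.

56.19 mm

At z = 22.68 mm: the cylinder is absent (z outside [0, 22.5]); the r=9 cylinder at (11, 15) contributes a regular 16-gon of circumradius 9 (perimeter = 2·16·9.000·sin(180°/16) = 56.19 mm); Combining (union): only the r=9 cylinder at (11, 15) is present, so the union is just that shape — boundary = 56.19 mm; the cylinder at (14.5, 12.5) is absent (z outside [1.5, 5]); Subtracting the remaining from the first: none of the subtracted shapes is present at this height, so the result so far is unchanged — boundary = 56.19 mm. Overall, the cross-section is a single solid region. Total boundary length (outer) = 56.19 mm.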